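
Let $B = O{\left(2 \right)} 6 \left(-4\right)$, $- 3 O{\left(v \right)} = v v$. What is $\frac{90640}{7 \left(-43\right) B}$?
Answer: $- \frac{5665}{602} \approx -9.4103$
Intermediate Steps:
$O{\left(v \right)} = - \frac{v^{2}}{3}$ ($O{\left(v \right)} = - \frac{v v}{3} = - \frac{v^{2}}{3}$)
$B = 32$ ($B = - \frac{2^{2}}{3} \cdot 6 \left(-4\right) = \left(- \frac{1}{3}\right) 4 \cdot 6 \left(-4\right) = \left(- \frac{4}{3}\right) 6 \left(-4\right) = \left(-8\right) \left(-4\right) = 32$)
$\frac{90640}{7 \left(-43\right) B} = \frac{90640}{7 \left(-43\right) 32} = \frac{90640}{\left(-301\right) 32} = \frac{90640}{-9632} = 90640 \left(- \frac{1}{9632}\right) = - \frac{5665}{602}$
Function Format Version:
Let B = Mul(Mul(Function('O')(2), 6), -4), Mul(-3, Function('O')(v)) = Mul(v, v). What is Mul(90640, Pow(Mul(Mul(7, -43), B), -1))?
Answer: Rational(-5665, 602) ≈ -9.4103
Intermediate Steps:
Function('O')(v) = Mul(Rational(-1, 3), Pow(v, 2)) (Function('O')(v) = Mul(Rational(-1, 3), Mul(v, v)) = Mul(Rational(-1, 3), Pow(v, 2)))
B = 32 (B = Mul(Mul(Mul(Rational(-1, 3), Pow(2, 2)), 6), -4) = Mul(Mul(Mul(Rational(-1, 3), 4), 6), -4) = Mul(Mul(Rational(-4, 3), 6), -4) = Mul(-8, -4) = 32)
Mul(90640, Pow(Mul(Mul(7, -43), B), -1)) = Mul(90640, Pow(Mul(Mul(7, -43), 32), -1)) = Mul(90640, Pow(Mul(-301, 32), -1)) = Mul(90640, Pow(-9632, -1)) = Mul(90640, Rational(-1, 9632)) = Rational(-5665, 602)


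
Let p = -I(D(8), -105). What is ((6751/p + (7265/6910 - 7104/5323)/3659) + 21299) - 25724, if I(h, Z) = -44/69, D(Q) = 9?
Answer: 3648857235316255/592174360228 ≈ 6161.8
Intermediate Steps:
I(h, Z) = -44/69 (I(h, Z) = -44*1/69 = -44/69)
p = 44/69 (p = -1*(-44/69) = 44/69 ≈ 0.63768)
((6751/p + (7265/6910 - 7104/5323)/3659) + 21299) - 25724 = ((6751/(44/69) + (7265/6910 - 7104/5323)/3659) + 21299) - 25724 = ((6751*(69/44) + (7265*(1/6910) - 7104*1/5323)*(1/3659)) + 21299) - 25724 = ((465819/44 + (1453/1382 - 7104/5323)*(1/3659)) + 21299) - 25724 = ((465819/44 - 2083409/7356386*1/3659) + 21299) - 25724 = ((465819/44 - 2083409/26917016374) + 21299) - 25724 = (6269228779325155/592174360228 + 21299) - 25724 = 18881950477821327/592174360228 - 25724 = 3648857235316255/592174360228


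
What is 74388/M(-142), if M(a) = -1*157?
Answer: -74388/157 ≈ -473.81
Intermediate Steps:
M(a) = -157
74388/M(-142) = 74388/(-157) = 74388*(-1/157) = -74388/157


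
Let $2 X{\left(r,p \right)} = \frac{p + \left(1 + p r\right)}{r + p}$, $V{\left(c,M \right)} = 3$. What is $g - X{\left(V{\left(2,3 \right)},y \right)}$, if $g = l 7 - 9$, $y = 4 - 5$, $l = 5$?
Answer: $\frac{107}{4} \approx 26.75$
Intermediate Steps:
$y = -1$
$X{\left(r,p \right)} = \frac{1 + p + p r}{2 \left(p + r\right)}$ ($X{\left(r,p \right)} = \frac{\left(p + \left(1 + p r\right)\right) \frac{1}{r + p}}{2} = \frac{\left(1 + p + p r\right) \frac{1}{p + r}}{2} = \frac{\frac{1}{p + r} \left(1 + p + p r\right)}{2} = \frac{1 + p + p r}{2 \left(p + r\right)}$)
$g = 26$ ($g = 5 \cdot 7 - 9 = 35 - 9 = 26$)
$g - X{\left(V{\left(2,3 \right)},y \right)} = 26 - \frac{1 - 1 - 3}{2 \left(-1 + 3\right)} = 26 - \frac{1 - 1 - 3}{2 \cdot 2} = 26 - \frac{1}{2} \cdot \frac{1}{2} \left(-3\right) = 26 - - \frac{3}{4} = 26 + \frac{3}{4} = \frac{107}{4}$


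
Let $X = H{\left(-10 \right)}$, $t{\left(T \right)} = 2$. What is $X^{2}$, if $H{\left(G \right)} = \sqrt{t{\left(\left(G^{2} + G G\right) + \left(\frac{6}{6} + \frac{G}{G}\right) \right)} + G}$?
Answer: $-8$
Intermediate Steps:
$H{\left(G \right)} = \sqrt{2 + G}$
$X = 2 i \sqrt{2}$ ($X = \sqrt{2 - 10} = \sqrt{-8} = 2 i \sqrt{2} \approx 2.8284 i$)
$X^{2} = \left(2 i \sqrt{2}\right)^{2} = -8$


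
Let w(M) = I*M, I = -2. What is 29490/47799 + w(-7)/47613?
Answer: 156086284/252872643 ≈ 0.61725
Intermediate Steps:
w(M) = -2*M
29490/47799 + w(-7)/47613 = 29490/47799 - 2*(-7)/47613 = 29490*(1/47799) + 14*(1/47613) = 9830/15933 + 14/47613 = 156086284/252872643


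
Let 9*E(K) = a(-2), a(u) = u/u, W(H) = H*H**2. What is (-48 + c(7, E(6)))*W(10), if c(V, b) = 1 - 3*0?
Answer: -47000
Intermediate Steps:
W(H) = H**3
a(u) = 1
E(K) = 1/9 (E(K) = (1/9)*1 = 1/9)
c(V, b) = 1 (c(V, b) = 1 + 0 = 1)
(-48 + c(7, E(6)))*W(10) = (-48 + 1)*10**3 = -47*1000 = -47000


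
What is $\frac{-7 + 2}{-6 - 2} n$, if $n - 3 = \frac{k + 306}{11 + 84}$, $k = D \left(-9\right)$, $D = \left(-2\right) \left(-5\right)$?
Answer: $\frac{501}{152} \approx 3.2961$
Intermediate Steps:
$D = 10$
$k = -90$ ($k = 10 \left(-9\right) = -90$)
$n = \frac{501}{95}$ ($n = 3 + \frac{-90 + 306}{11 + 84} = 3 + \frac{216}{95} = \frac{501}{95} \approx 5.2737$)
$\frac{-7 + 2}{-6 - 2} n = \frac{-7 + 2}{-6 - 2} \cdot \frac{501}{95} = - \frac{5}{-8} \cdot \frac{501}{95} = \left(-5\right) \left(- \frac{1}{8}\right) \frac{501}{95} = \frac{5}{8} \cdot \frac{501}{95} = \frac{501}{152}$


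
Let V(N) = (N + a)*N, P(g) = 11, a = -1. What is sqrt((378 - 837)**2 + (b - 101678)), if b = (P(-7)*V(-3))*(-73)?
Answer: sqrt(99367) ≈ 315.23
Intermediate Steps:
V(N) = N*(-1 + N) (V(N) = (N - 1)*N = (-1 + N)*N = N*(-1 + N))
b = -9636 (b = (11*(-3*(-1 - 3)))*(-73) = (11*(-3*(-4)))*(-73) = (11*12)*(-73) = 132*(-73) = -9636)
sqrt((378 - 837)**2 + (b - 101678)) = sqrt((378 - 837)**2 + (-9636 - 101678)) = sqrt((-459)**2 - 111314) = sqrt(210681 - 111314) = sqrt(99367)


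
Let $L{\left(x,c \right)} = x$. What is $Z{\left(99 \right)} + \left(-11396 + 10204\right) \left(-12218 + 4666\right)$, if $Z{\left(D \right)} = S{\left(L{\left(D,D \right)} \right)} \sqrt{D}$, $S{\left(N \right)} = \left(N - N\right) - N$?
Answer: $9001984 - 297 \sqrt{11} \approx 9.001 \cdot 10^{6}$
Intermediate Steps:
$S{\left(N \right)} = - N$ ($S{\left(N \right)} = 0 - N = - N$)
$Z{\left(D \right)} = - D^{\frac{3}{2}}$ ($Z{\left(D \right)} = - D \sqrt{D} = - D^{\frac{3}{2}}$)
$Z{\left(99 \right)} + \left(-11396 + 10204\right) \left(-12218 + 4666\right) = - 99^{\frac{3}{2}} + \left(-11396 + 10204\right) \left(-12218 + 4666\right) = - 297 \sqrt{11} - -9001984 = - 297 \sqrt{11} + 9001984 = 9001984 - 297 \sqrt{11}$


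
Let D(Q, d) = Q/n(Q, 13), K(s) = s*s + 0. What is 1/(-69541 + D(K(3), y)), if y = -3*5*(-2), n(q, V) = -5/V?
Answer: -5/347822 ≈ -1.4375e-5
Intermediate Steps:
y = 30 (y = -15*(-2) = 30)
K(s) = s**2 (K(s) = s**2 + 0 = s**2)
D(Q, d) = -13*Q/5 (D(Q, d) = Q/((-5/13)) = Q/((-5*1/13)) = Q/(-5/13) = Q*(-13/5) = -13*Q/5)
1/(-69541 + D(K(3), y)) = 1/(-69541 - 13/5*3**2) = 1/(-69541 - 13/5*9) = 1/(-69541 - 117/5) = 1/(-347822/5) = -5/347822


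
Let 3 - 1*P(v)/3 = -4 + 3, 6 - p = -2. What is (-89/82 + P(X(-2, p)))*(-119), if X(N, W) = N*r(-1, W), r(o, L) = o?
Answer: -106505/82 ≈ -1298.8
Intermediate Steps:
p = 8 (p = 6 - 1*(-2) = 6 + 2 = 8)
X(N, W) = -N (X(N, W) = N*(-1) = -N)
P(v) = 12 (P(v) = 9 - 3*(-4 + 3) = 9 - 3*(-1) = 9 + 3 = 12)
(-89/82 + P(X(-2, p)))*(-119) = (-89/82 + 12)*(-119) = (895/82)*(-119) = -106505/82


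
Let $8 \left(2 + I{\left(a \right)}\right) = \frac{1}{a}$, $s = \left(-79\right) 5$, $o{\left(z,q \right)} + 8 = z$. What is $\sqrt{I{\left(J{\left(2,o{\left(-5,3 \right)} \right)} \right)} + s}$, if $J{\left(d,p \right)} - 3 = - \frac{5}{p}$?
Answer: $\frac{i \sqrt{3074082}}{88} \approx 19.924 i$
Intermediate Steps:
$o{\left(z,q \right)} = -8 + z$
$J{\left(d,p \right)} = 3 - \frac{5}{p}$
$s = -395$
$I{\left(a \right)} = -2 + \frac{1}{8 a}$
$\sqrt{I{\left(J{\left(2,o{\left(-5,3 \right)} \right)} \right)} + s} = \sqrt{\left(-2 + \frac{1}{8 \left(3 - \frac{5}{-8 - 5}\right)}\right) - 395} = \sqrt{\left(-2 + \frac{1}{8 \left(3 - \frac{5}{-13}\right)}\right) - 395} = \sqrt{\left(-2 + \frac{1}{8 \left(3 - - \frac{5}{13}\right)}\right) - 395} = \sqrt{\left(-2 + \frac{1}{8 \left(3 + \frac{5}{13}\right)}\right) - 395} = \sqrt{\left(-2 + \frac{1}{8 \cdot \frac{44}{13}}\right) - 395} = \sqrt{\left(-2 + \frac{1}{8} \cdot \frac{13}{44}\right) - 395} = \sqrt{\left(-2 + \frac{13}{352}\right) - 395} = \sqrt{- \frac{691}{352} - 395} = \sqrt{- \frac{139731}{352}} = \frac{i \sqrt{3074082}}{88}$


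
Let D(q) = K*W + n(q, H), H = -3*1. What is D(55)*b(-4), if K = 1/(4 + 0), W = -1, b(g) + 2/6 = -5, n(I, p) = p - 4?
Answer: 116/3 ≈ 38.667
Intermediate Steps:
H = -3
n(I, p) = -4 + p
b(g) = -16/3 (b(g) = -⅓ - 5 = -16/3)
K = ¼ (K = 1/4 = ¼ ≈ 0.25000)
D(q) = -29/4 (D(q) = (¼)*(-1) + (-4 - 3) = -¼ - 7 = -29/4)
D(55)*b(-4) = -29/4*(-16/3) = 116/3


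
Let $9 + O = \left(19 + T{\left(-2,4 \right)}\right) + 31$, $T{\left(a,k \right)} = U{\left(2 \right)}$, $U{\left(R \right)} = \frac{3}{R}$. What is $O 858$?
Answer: $36465$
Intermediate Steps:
$T{\left(a,k \right)} = \frac{3}{2}$
$O = \frac{85}{2}$ ($O = -9 + \left(\left(19 + \frac{3}{2}\right) + 31\right) = -9 + \left(\frac{41}{2} + 31\right) = -9 + \frac{103}{2} = \frac{85}{2} \approx 42.5$)
$O 858 = \frac{85}{2} \cdot 858 = 36465$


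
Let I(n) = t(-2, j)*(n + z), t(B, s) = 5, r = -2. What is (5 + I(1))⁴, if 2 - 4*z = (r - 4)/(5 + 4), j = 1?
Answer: 2560000/81 ≈ 31605.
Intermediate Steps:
z = ⅔ (z = ½ - (-2 - 4)/(4*(5 + 4)) = ½ - (-3)/(2*9) = ½ - ¼*(-⅔) = ½ + ⅙ = ⅔ ≈ 0.66667)
I(n) = 10/3 + 5*n (I(n) = 5*(n + ⅔) = 5*(⅔ + n) = 10/3 + 5*n)
(5 + I(1))⁴ = (5 + (10/3 + 5*1))⁴ = (5 + (10/3 + 5))⁴ = (5 + 25/3)⁴ = (40/3)⁴ = 2560000/81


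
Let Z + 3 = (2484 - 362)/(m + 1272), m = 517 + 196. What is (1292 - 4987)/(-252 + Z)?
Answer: 7334575/504053 ≈ 14.551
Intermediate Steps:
m = 713
Z = -3833/1985 (Z = -3 + (2484 - 362)/(713 + 1272) = -3 + 2122/1985 = -3833/1985 ≈ -1.9310)
(1292 - 4987)/(-252 + Z) = (1292 - 4987)/(-252 - 3833/1985) = -3695/(-504053/1985) = -3695*(-1985/504053) = 7334575/504053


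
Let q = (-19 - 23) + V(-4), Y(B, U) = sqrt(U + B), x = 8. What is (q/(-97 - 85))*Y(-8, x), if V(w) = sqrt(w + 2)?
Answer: 0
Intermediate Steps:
V(w) = sqrt(2 + w)
Y(B, U) = sqrt(B + U)
q = -42 + I*sqrt(2) (q = (-19 - 23) + sqrt(2 - 4) = -42 + sqrt(-2) = -42 + I*sqrt(2) ≈ -42.0 + 1.4142*I)
(q/(-97 - 85))*Y(-8, x) = ((-42 + I*sqrt(2))/(-97 - 85))*sqrt(-8 + 8) = ((-42 + I*sqrt(2))/(-182))*sqrt(0) = ((-42 + I*sqrt(2))*(-1/182))*0 = (3/13 - I*sqrt(2)/182)*0 = 0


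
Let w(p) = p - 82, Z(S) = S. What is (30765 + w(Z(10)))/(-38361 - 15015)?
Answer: -10231/17792 ≈ -0.57503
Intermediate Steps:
w(p) = -82 + p
(30765 + w(Z(10)))/(-38361 - 15015) = (30765 + (-82 + 10))/(-38361 - 15015) = (30765 - 72)/(-53376) = 30693*(-1/53376) = -10231/17792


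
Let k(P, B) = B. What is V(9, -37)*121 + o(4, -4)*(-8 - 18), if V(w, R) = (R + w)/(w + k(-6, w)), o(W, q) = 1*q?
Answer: -758/9 ≈ -84.222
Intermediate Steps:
o(W, q) = q
V(w, R) = (R + w)/(2*w) (V(w, R) = (R + w)/(w + w) = (R + w)/((2*w)) = (R + w)*(1/(2*w)) = (R + w)/(2*w))
V(9, -37)*121 + o(4, -4)*(-8 - 18) = ((½)*(-37 + 9)/9)*121 - 4*(-8 - 18) = ((½)*(⅑)*(-28))*121 - 4*(-26) = -14/9*121 + 104 = -1694/9 + 104 = -758/9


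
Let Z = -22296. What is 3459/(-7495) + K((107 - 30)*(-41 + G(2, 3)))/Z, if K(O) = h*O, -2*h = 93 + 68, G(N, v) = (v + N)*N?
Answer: -3034624693/334217040 ≈ -9.0798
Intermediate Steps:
G(N, v) = N*(N + v) (G(N, v) = (N + v)*N = N*(N + v))
h = -161/2 (h = -(93 + 68)/2 = -1/2*161 = -161/2 ≈ -80.500)
K(O) = -161*O/2
3459/(-7495) + K((107 - 30)*(-41 + G(2, 3)))/Z = 3459/(-7495) - 161*(107 - 30)*(-41 + 2*(2 + 3))/2/(-22296) = 3459*(-1/7495) - 12397*(-41 + 2*5)/2*(-1/22296) = -3459/7495 - 12397*(-41 + 10)/2*(-1/22296) = -3459/7495 - 12397*(-31)/2*(-1/22296) = -3459/7495 - 161/2*(-2387)*(-1/22296) = -3459/7495 + (384307/2)*(-1/22296) = -3459/7495 - 384307/44592 = -3034624693/334217040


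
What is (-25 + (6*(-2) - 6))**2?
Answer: 1849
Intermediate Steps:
(-25 + (6*(-2) - 6))**2 = (-25 + (-12 - 6))**2 = (-25 - 18)**2 = (-43)**2 = 1849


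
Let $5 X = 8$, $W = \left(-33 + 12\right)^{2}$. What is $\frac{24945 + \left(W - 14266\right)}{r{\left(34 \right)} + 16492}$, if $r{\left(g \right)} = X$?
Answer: $\frac{13900}{20617} \approx 0.6742$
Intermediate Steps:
$W = 441$ ($W = \left(-21\right)^{2} = 441$)
$X = \frac{8}{5}$ ($X = \frac{1}{5} \cdot 8 = \frac{8}{5} \approx 1.6$)
$r{\left(g \right)} = \frac{8}{5}$
$\frac{24945 + \left(W - 14266\right)}{r{\left(34 \right)} + 16492} = \frac{24945 + \left(441 - 14266\right)}{\frac{8}{5} + 16492} = \frac{24945 - 13825}{\frac{82468}{5}} = 11120 \cdot \frac{5}{82468} = \frac{13900}{20617}$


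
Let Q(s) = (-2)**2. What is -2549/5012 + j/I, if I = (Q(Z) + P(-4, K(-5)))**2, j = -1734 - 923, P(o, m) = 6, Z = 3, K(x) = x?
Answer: -1696473/62650 ≈ -27.079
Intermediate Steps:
Q(s) = 4
j = -2657
I = 100 (I = (4 + 6)**2 = 10**2 = 100)
-2549/5012 + j/I = -2549/5012 - 2657/100 = -1696473/62650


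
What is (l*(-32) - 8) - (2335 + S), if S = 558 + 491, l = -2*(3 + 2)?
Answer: -3072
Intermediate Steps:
l = -10 (l = -2*5 = -10)
S = 1049
(l*(-32) - 8) - (2335 + S) = (-10*(-32) - 8) - (2335 + 1049) = (320 - 8) - 1*3384 = 312 - 3384 = -3072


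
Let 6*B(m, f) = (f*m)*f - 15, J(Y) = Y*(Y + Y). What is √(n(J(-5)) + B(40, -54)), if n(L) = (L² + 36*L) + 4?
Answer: √94966/2 ≈ 154.08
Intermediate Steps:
J(Y) = 2*Y² (J(Y) = Y*(2*Y) = 2*Y²)
B(m, f) = -5/2 + m*f²/6 (B(m, f) = ((f*m)*f - 15)/6 = (m*f² - 15)/6 = (-15 + m*f²)/6 = -5/2 + m*f²/6)
n(L) = 4 + L² + 36*L
√(n(J(-5)) + B(40, -54)) = √((4 + (2*(-5)²)² + 36*(2*(-5)²)) + (-5/2 + (⅙)*40*(-54)²)) = √((4 + (2*25)² + 36*(2*25)) + (-5/2 + (⅙)*40*2916)) = √((4 + 50² + 36*50) + (-5/2 + 19440)) = √((4 + 2500 + 1800) + 38875/2) = √(4304 + 38875/2) = √(47483/2) = √94966/2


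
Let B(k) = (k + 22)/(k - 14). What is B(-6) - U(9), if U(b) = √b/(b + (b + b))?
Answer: -41/45 ≈ -0.91111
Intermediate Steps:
U(b) = 1/(3*√b) (U(b) = √b/(b + 2*b) = √b/((3*b)) = (1/(3*b))*√b = 1/(3*√b))
B(k) = (22 + k)/(-14 + k)
B(-6) - U(9) = (22 - 6)/(-14 - 6) - 1/(3*√9) = 16/(-20) - 1/(3*3) = -1/20*16 - 1*⅑ = -⅘ - ⅑ = -41/45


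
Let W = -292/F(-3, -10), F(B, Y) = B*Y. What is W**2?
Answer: 21316/225 ≈ 94.738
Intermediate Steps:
W = -146/15 (W = -292/((-3*(-10))) = -292/30 = -292*1/30 = -146/15 ≈ -9.7333)
W**2 = (-146/15)**2 = 21316/225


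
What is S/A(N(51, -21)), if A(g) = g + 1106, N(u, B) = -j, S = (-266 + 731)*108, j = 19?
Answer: 50220/1087 ≈ 46.201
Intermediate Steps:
S = 50220 (S = 465*108 = 50220)
N(u, B) = -19 (N(u, B) = -1*19 = -19)
A(g) = 1106 + g
S/A(N(51, -21)) = 50220/(1106 - 19) = 50220/1087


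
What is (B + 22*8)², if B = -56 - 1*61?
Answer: 3481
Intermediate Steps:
B = -117 (B = -56 - 61 = -117)
(B + 22*8)² = (-117 + 22*8)² = (-117 + 176)² = 59² = 3481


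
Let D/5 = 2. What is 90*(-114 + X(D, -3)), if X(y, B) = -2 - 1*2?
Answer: -10620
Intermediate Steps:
D = 10 (D = 5*2 = 10)
X(y, B) = -4 (X(y, B) = -2 - 2 = -4)
90*(-114 + X(D, -3)) = 90*(-114 - 4) = 90*(-118) = -10620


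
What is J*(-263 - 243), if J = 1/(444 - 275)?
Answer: -506/169 ≈ -2.9941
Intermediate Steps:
J = 1/169 ≈ 0.0059172
J*(-263 - 243) = (-263 - 243)/169 = (1/169)*(-506) = -506/169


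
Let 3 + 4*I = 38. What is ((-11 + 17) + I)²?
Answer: 3481/16 ≈ 217.56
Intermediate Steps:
I = 35/4 (I = -¾ + (¼)*38 = -¾ + 19/2 = 35/4 ≈ 8.7500)
((-11 + 17) + I)² = ((-11 + 17) + 35/4)² = (6 + 35/4)² = (59/4)² = 3481/16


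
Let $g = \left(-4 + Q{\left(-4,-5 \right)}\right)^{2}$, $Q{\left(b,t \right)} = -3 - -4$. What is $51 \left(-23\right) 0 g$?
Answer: $0$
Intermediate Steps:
$Q{\left(b,t \right)} = 1$ ($Q{\left(b,t \right)} = -3 + 4 = 1$)
$g = 9$ ($g = \left(-4 + 1\right)^{2} = \left(-3\right)^{2} = 9$)
$51 \left(-23\right) 0 g = 51 \left(-23\right) 0 \cdot 9 = \left(-1173\right) 0 = 0$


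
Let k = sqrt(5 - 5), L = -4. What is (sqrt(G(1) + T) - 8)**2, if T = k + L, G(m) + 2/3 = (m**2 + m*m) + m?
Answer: (24 - I*sqrt(15))**2/9 ≈ 62.333 - 20.656*I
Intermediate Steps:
G(m) = -2/3 + m + 2*m**2 (G(m) = -2/3 + ((m**2 + m*m) + m) = -2/3 + ((m**2 + m**2) + m) = -2/3 + (2*m**2 + m) = -2/3 + (m + 2*m**2) = -2/3 + m + 2*m**2)
k = 0 (k = sqrt(0) = 0)
T = -4 (T = 0 - 4 = -4)
(sqrt(G(1) + T) - 8)**2 = (sqrt((-2/3 + 1 + 2*1**2) - 4) - 8)**2 = (sqrt((-2/3 + 1 + 2*1) - 4) - 8)**2 = (sqrt((-2/3 + 1 + 2) - 4) - 8)**2 = (sqrt(7/3 - 4) - 8)**2 = (sqrt(-5/3) - 8)**2 = (I*sqrt(15)/3 - 8)**2 = (-8 + I*sqrt(15)/3)**2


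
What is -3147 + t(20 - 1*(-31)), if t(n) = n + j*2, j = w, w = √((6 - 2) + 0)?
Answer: -3092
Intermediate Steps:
w = 2 (w = √(4 + 0) = √4 = 2)
j = 2
t(n) = 4 + n (t(n) = n + 2*2 = n + 4 = 4 + n)
-3147 + t(20 - 1*(-31)) = -3147 + (4 + (20 - 1*(-31))) = -3147 + (4 + (20 + 31)) = -3147 + (4 + 51) = -3147 + 55 = -3092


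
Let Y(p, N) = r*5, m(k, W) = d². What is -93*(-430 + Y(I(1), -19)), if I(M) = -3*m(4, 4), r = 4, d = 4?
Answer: 38130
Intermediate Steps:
m(k, W) = 16 (m(k, W) = 4² = 16)
I(M) = -48 (I(M) = -3*16 = -48)
Y(p, N) = 20 (Y(p, N) = 4*5 = 20)
-93*(-430 + Y(I(1), -19)) = -93*(-430 + 20) = -93*(-410) = 38130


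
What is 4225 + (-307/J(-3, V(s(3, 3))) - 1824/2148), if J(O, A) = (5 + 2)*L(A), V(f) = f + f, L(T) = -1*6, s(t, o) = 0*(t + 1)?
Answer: 31812119/7518 ≈ 4231.5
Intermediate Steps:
s(t, o) = 0 (s(t, o) = 0*(1 + t) = 0)
L(T) = -6
V(f) = 2*f
J(O, A) = -42 (J(O, A) = (5 + 2)*(-6) = 7*(-6) = -42)
4225 + (-307/J(-3, V(s(3, 3))) - 1824/2148) = 4225 + (-307/(-42) - 1824/2148) = 4225 + (-307*(-1/42) - 1824*1/2148) = 4225 + (307/42 - 152/179) = 4225 + 48569/7518 = 31812119/7518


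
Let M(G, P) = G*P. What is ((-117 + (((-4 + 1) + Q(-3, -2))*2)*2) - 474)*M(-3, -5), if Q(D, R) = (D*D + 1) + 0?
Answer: -8445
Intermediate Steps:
Q(D, R) = 1 + D² (Q(D, R) = (D² + 1) + 0 = (1 + D²) + 0 = 1 + D²)
((-117 + (((-4 + 1) + Q(-3, -2))*2)*2) - 474)*M(-3, -5) = ((-117 + (((-4 + 1) + (1 + (-3)²))*2)*2) - 474)*(-3*(-5)) = ((-117 + ((-3 + (1 + 9))*2)*2) - 474)*15 = ((-117 + ((-3 + 10)*2)*2) - 474)*15 = ((-117 + (7*2)*2) - 474)*15 = ((-117 + 14*2) - 474)*15 = ((-117 + 28) - 474)*15 = (-89 - 474)*15 = -563*15 = -8445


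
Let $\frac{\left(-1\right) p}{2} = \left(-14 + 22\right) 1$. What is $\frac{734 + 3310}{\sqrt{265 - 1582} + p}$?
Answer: $- \frac{64704}{1573} - \frac{4044 i \sqrt{1317}}{1573} \approx -41.134 - 93.299 i$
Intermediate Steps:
$p = -16$ ($p = - 2 \left(-14 + 22\right) 1 = - 2 \cdot 8 \cdot 1 = \left(-2\right) 8 = -16$)
$\frac{734 + 3310}{\sqrt{265 - 1582} + p} = \frac{734 + 3310}{\sqrt{265 - 1582} - 16} = \frac{4044}{\sqrt{-1317} - 16} = \frac{4044}{i \sqrt{1317} - 16} = \frac{4044}{-16 + i \sqrt{1317}}$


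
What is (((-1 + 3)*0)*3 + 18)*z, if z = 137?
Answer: 2466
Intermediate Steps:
(((-1 + 3)*0)*3 + 18)*z = (((-1 + 3)*0)*3 + 18)*137 = ((2*0)*3 + 18)*137 = (0*3 + 18)*137 = (0 + 18)*137 = 18*137 = 2466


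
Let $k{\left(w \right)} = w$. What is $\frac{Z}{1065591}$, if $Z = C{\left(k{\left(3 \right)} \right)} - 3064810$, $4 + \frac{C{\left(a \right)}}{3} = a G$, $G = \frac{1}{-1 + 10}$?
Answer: $- \frac{1021607}{355197} \approx -2.8762$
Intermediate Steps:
$G = \frac{1}{9} \approx 0.11111$
$C{\left(a \right)} = -12 + \frac{a}{3}$ ($C{\left(a \right)} = -12 + 3 a \frac{1}{9} = -12 + 3 \frac{a}{9} = -12 + \frac{a}{3}$)
$Z = -3064821$ ($Z = \left(-12 + \frac{1}{3} \cdot 3\right) - 3064810 = \left(-12 + 1\right) - 3064810 = -11 - 3064810 = -3064821$)
$\frac{Z}{1065591} = - \frac{3064821}{1065591} = \left(-3064821\right) \frac{1}{1065591} = - \frac{1021607}{355197}$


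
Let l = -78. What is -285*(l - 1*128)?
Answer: 58710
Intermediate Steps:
-285*(l - 1*128) = -285*(-78 - 1*128) = -285*(-78 - 128) = -285*(-206) = 58710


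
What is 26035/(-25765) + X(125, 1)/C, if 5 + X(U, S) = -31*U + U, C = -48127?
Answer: -231247774/247998431 ≈ -0.93246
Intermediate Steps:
X(U, S) = -5 - 30*U (X(U, S) = -5 + (-31*U + U) = -5 - 30*U)
26035/(-25765) + X(125, 1)/C = 26035/(-25765) + (-5 - 30*125)/(-48127) = 26035*(-1/25765) + (-5 - 3750)*(-1/48127) = -5207/5153 - 3755*(-1/48127) = -5207/5153 + 3755/48127 = -231247774/247998431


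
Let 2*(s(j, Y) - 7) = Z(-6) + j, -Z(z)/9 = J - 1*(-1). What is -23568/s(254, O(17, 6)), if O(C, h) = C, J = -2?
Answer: -47136/277 ≈ -170.17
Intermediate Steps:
Z(z) = 9 (Z(z) = -9*(-2 - 1*(-1)) = -9*(-2 + 1) = -9*(-1) = 9)
s(j, Y) = 23/2 + j/2 (s(j, Y) = 7 + (9 + j)/2 = 7 + (9/2 + j/2) = 23/2 + j/2)
-23568/s(254, O(17, 6)) = -23568/(23/2 + (1/2)*254) = -23568/(23/2 + 127) = -23568/277/2 = -23568*2/277 = -47136/277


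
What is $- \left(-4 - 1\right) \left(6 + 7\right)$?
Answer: $65$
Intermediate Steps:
$- \left(-4 - 1\right) \left(6 + 7\right) = - \left(-5\right) 13 = \left(-1\right) \left(-65\right) = 65$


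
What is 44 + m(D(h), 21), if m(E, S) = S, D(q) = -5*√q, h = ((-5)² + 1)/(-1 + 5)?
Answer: 65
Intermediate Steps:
h = 13/2 (h = (25 + 1)/4 = 26*(¼) = 13/2 ≈ 6.5000)
44 + m(D(h), 21) = 44 + 21 = 65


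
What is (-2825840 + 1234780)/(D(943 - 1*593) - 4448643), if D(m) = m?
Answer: 1591060/4448293 ≈ 0.35768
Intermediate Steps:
(-2825840 + 1234780)/(D(943 - 1*593) - 4448643) = (-2825840 + 1234780)/((943 - 1*593) - 4448643) = -1591060/((943 - 593) - 4448643) = -1591060/(350 - 4448643) = -1591060/(-4448293) = -1591060*(-1/4448293) = 1591060/4448293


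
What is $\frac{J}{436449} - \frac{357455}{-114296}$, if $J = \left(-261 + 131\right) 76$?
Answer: $\frac{89578735}{28851576} \approx 3.1048$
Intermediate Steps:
$J = -9880$ ($J = \left(-130\right) 76 = -9880$)
$\frac{J}{436449} - \frac{357455}{-114296} = - \frac{9880}{436449} - \frac{357455}{-114296} = \left(-9880\right) \frac{1}{436449} - - \frac{51065}{16328} = - \frac{40}{1767} + \frac{51065}{16328} = \frac{89578735}{28851576}$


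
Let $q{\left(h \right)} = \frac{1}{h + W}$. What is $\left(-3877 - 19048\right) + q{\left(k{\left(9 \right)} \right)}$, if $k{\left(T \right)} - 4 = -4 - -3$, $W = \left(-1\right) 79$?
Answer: $- \frac{1742301}{76} \approx -22925.0$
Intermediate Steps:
$W = -79$
$k{\left(T \right)} = 3$ ($k{\left(T \right)} = 4 - 1 = 3$)
$q{\left(h \right)} = \frac{1}{-79 + h}$ ($q{\left(h \right)} = \frac{1}{h - 79} = \frac{1}{-79 + h}$)
$\left(-3877 - 19048\right) + q{\left(k{\left(9 \right)} \right)} = \left(-3877 - 19048\right) + \frac{1}{-79 + 3} = \left(-3877 - 19048\right) + \frac{1}{-76} = -22925 - \frac{1}{76} = - \frac{1742301}{76}$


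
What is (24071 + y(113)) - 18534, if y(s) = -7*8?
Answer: 5481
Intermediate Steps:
y(s) = -56
(24071 + y(113)) - 18534 = (24071 - 56) - 18534 = 24015 - 18534 = 5481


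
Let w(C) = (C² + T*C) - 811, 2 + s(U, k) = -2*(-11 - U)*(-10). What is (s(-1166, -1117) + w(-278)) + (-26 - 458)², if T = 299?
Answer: 250705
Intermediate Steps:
s(U, k) = -222 - 20*U (s(U, k) = -2 - 2*(-11 - U)*(-10) = -2 + (22 + 2*U)*(-10) = -2 + (-220 - 20*U) = -222 - 20*U)
w(C) = -811 + C² + 299*C (w(C) = (C² + 299*C) - 811 = -811 + C² + 299*C)
(s(-1166, -1117) + w(-278)) + (-26 - 458)² = ((-222 - 20*(-1166)) + (-811 + (-278)² + 299*(-278))) + (-26 - 458)² = ((-222 + 23320) + (-811 + 77284 - 83122)) + (-484)² = (23098 - 6649) + 234256 = 16449 + 234256 = 250705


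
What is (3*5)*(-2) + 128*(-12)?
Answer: -1566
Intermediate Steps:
(3*5)*(-2) + 128*(-12) = 15*(-2) - 1536 = -30 - 1536 = -1566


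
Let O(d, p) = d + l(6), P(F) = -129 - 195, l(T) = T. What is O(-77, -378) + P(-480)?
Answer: -395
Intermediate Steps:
P(F) = -324
O(d, p) = 6 + d (O(d, p) = d + 6 = 6 + d)
O(-77, -378) + P(-480) = (6 - 77) - 324 = -71 - 324 = -395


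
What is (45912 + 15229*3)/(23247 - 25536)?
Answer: -30533/763 ≈ -40.017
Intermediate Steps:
(45912 + 15229*3)/(23247 - 25536) = (45912 + 45687)/(-2289) = 91599*(-1/2289) = -30533/763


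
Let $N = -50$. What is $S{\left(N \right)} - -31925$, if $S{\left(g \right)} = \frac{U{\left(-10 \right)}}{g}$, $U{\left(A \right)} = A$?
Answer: $\frac{159626}{5} \approx 31925.0$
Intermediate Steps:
$S{\left(g \right)} = - \frac{10}{g}$
$S{\left(N \right)} - -31925 = - \frac{10}{-50} - -31925 = \left(-10\right) \left(- \frac{1}{50}\right) + 31925 = \frac{1}{5} + 31925 = \frac{159626}{5}$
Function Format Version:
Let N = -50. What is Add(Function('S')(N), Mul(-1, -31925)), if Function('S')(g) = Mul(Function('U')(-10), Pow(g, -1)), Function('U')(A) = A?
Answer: Rational(159626, 5) ≈ 31925.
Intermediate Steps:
Function('S')(g) = Mul(-10, Pow(g, -1))
Add(Function('S')(N), Mul(-1, -31925)) = Add(Mul(-10, Pow(-50, -1)), Mul(-1, -31925)) = Add(Mul(-10, Rational(-1, 50)), 31925) = Add(Rational(1, 5), 31925) = Rational(159626, 5)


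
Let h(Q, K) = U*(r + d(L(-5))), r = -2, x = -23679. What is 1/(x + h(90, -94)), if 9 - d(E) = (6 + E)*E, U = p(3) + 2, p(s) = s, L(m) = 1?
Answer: -1/23679 ≈ -4.2232e-5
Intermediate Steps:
U = 5 (U = 3 + 2 = 5)
d(E) = 9 - E*(6 + E) (d(E) = 9 - (6 + E)*E = 9 - E*(6 + E))
h(Q, K) = 0 (h(Q, K) = 5*(-2 + (9 - 1*1**2 - 6*1)) = 5*(-2 + (9 - 1*1 - 6)) = 5*(-2 + (9 - 1 - 6)) = 5*(-2 + 2) = 5*0 = 0)
1/(x + h(90, -94)) = 1/(-23679 + 0) = 1/(-23679) = -1/23679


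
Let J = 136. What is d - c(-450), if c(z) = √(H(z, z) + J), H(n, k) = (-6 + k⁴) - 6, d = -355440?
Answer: -355440 - 2*√10251562531 ≈ -5.5794e+5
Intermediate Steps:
H(n, k) = -12 + k⁴
c(z) = √(124 + z⁴) (c(z) = √((-12 + z⁴) + 136) = √(124 + z⁴))
d - c(-450) = -355440 - √(124 + (-450)⁴) = -355440 - √(124 + 41006250000) = -355440 - √41006250124 = -355440 - 2*√10251562531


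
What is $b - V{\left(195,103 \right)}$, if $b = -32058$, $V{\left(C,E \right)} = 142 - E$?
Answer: $-32097$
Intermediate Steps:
$b - V{\left(195,103 \right)} = -32058 - \left(142 - 103\right) = -32058 - 39 = -32097$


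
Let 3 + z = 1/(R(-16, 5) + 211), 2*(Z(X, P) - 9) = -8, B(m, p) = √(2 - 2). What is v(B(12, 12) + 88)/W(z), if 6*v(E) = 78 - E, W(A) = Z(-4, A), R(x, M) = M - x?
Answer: -⅓ ≈ -0.33333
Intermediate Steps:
B(m, p) = 0 (B(m, p) = √0 = 0)
Z(X, P) = 5 (Z(X, P) = 9 + (½)*(-8) = 9 - 4 = 5)
z = -695/232 (z = -3 + 1/((5 - 1*(-16)) + 211) = -3 + 1/((5 + 16) + 211) = -3 + 1/(21 + 211) = -3 + 1/232 = -695/232 ≈ -2.9957)
W(A) = 5
v(E) = 13 - E/6 (v(E) = (78 - E)/6 = 13 - E/6)
v(B(12, 12) + 88)/W(z) = (13 - (0 + 88)/6)/5 = (13 - ⅙*88)*(⅕) = (13 - 44/3)*(⅕) = -5/3*⅕ = -⅓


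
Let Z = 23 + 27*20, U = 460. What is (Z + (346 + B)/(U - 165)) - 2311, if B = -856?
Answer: -103234/59 ≈ -1749.7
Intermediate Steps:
Z = 563 (Z = 23 + 540 = 563)
(Z + (346 + B)/(U - 165)) - 2311 = (563 + (346 - 856)/(460 - 165)) - 2311 = (563 - 510/295) - 2311 = (563 - 510*1/295) - 2311 = (563 - 102/59) - 2311 = 33115/59 - 2311 = -103234/59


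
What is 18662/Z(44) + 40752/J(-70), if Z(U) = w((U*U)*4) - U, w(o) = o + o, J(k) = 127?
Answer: 315871981/980694 ≈ 322.09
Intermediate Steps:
w(o) = 2*o
Z(U) = -U + 8*U² (Z(U) = 2*((U*U)*4) - U = 2*(U²*4) - U = 2*(4*U²) - U = 8*U² - U = -U + 8*U²)
18662/Z(44) + 40752/J(-70) = 18662/((44*(-1 + 8*44))) + 40752/127 = 18662/((44*(-1 + 352))) + 40752*(1/127) = 18662/((44*351)) + 40752/127 = 18662/15444 + 40752/127 = 18662*(1/15444) + 40752/127 = 9331/7722 + 40752/127 = 315871981/980694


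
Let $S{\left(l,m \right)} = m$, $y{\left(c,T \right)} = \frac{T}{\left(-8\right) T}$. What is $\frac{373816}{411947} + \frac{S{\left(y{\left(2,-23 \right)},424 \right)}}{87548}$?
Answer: $\frac{8225377174}{9016283989} \approx 0.91228$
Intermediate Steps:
$y{\left(c,T \right)} = - \frac{1}{8}$ ($y{\left(c,T \right)} = T \left(- \frac{1}{8 T}\right) = - \frac{1}{8}$)
$\frac{373816}{411947} + \frac{S{\left(y{\left(2,-23 \right)},424 \right)}}{87548} = \frac{373816}{411947} + \frac{424}{87548} = 373816 \cdot \frac{1}{411947} + 424 \cdot \frac{1}{87548} = \frac{373816}{411947} + \frac{106}{21887} = \frac{8225377174}{9016283989}$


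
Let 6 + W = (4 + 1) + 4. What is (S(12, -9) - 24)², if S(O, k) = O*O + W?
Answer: 15129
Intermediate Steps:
W = 3 (W = -6 + ((4 + 1) + 4) = -6 + (5 + 4) = -6 + 9 = 3)
S(O, k) = 3 + O² (S(O, k) = O*O + 3 = O² + 3 = 3 + O²)
(S(12, -9) - 24)² = ((3 + 12²) - 24)² = ((3 + 144) - 24)² = (147 - 24)² = 123² = 15129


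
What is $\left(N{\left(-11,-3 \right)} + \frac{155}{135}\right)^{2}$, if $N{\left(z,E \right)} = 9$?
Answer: $\frac{75076}{729} \approx 102.98$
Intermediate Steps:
$\left(N{\left(-11,-3 \right)} + \frac{155}{135}\right)^{2} = \left(9 + \frac{155}{135}\right)^{2} = \left(9 + 155 \cdot \frac{1}{135}\right)^{2} = \left(9 + \frac{31}{27}\right)^{2} = \left(\frac{274}{27}\right)^{2} = \frac{75076}{729}$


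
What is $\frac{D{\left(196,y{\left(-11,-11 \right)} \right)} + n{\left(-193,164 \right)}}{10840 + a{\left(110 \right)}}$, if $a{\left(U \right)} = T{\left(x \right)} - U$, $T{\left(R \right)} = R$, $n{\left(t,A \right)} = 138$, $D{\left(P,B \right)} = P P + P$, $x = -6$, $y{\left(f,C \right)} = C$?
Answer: $\frac{19375}{5362} \approx 3.6134$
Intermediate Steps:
$D{\left(P,B \right)} = P + P^{2}$ ($D{\left(P,B \right)} = P^{2} + P = P + P^{2}$)
$a{\left(U \right)} = -6 - U$
$\frac{D{\left(196,y{\left(-11,-11 \right)} \right)} + n{\left(-193,164 \right)}}{10840 + a{\left(110 \right)}} = \frac{196 \left(1 + 196\right) + 138}{10840 - 116} = \frac{196 \cdot 197 + 138}{10840 - 116} = \frac{38612 + 138}{10840 - 116} = \frac{38750}{10724} = 38750 \cdot \frac{1}{10724} = \frac{19375}{5362}$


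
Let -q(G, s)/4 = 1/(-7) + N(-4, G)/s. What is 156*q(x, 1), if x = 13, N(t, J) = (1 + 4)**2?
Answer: -108576/7 ≈ -15511.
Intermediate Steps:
N(t, J) = 25 (N(t, J) = 5**2 = 25)
q(G, s) = 4/7 - 100/s (q(G, s) = -4*(1/(-7) + 25/s) = -4*(1*(-1/7) + 25/s) = -4*(-1/7 + 25/s) = 4/7 - 100/s)
156*q(x, 1) = 156*(4/7 - 100/1) = 156*(4/7 - 100*1) = 156*(4/7 - 100) = 156*(-696/7) = -108576/7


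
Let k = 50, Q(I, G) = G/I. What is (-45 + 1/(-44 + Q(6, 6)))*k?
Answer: -96800/43 ≈ -2251.2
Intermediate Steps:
(-45 + 1/(-44 + Q(6, 6)))*k = (-45 + 1/(-44 + 6/6))*50 = (-45 + 1/(-44 + 6*(⅙)))*50 = (-45 + 1/(-44 + 1))*50 = (-45 + 1/(-43))*50 = (-45 - 1/43)*50 = -1936/43*50 = -96800/43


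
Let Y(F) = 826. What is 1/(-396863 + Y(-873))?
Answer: -1/396037 ≈ -2.5250e-6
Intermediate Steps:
1/(-396863 + Y(-873)) = 1/(-396863 + 826) = 1/(-396037) = -1/396037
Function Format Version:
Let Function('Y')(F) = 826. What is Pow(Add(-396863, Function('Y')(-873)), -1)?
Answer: Rational(-1, 396037) ≈ -2.5250e-6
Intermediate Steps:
Pow(Add(-396863, Function('Y')(-873)), -1) = Pow(Add(-396863, 826), -1) = Pow(-396037, -1) = Rational(-1, 396037)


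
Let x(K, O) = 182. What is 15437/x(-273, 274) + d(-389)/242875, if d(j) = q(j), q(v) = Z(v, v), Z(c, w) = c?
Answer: 3749190577/44203250 ≈ 84.817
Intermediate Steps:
q(v) = v
d(j) = j
15437/x(-273, 274) + d(-389)/242875 = 15437/182 - 389/242875 = 3749190577/44203250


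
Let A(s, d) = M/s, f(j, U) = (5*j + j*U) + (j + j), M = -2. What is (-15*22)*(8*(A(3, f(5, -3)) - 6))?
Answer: 17600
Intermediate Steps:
f(j, U) = 7*j + U*j (f(j, U) = (5*j + U*j) + 2*j = 7*j + U*j)
A(s, d) = -2/s
(-15*22)*(8*(A(3, f(5, -3)) - 6)) = (-15*22)*(8*(-2/3 - 6)) = -2640*(-2*1/3 - 6) = -2640*(-2/3 - 6) = -2640*(-20)/3 = -330*(-160/3) = 17600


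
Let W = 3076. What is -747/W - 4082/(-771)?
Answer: 11980295/2371596 ≈ 5.0516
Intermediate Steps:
-747/W - 4082/(-771) = -747/3076 - 4082/(-771) = -747*1/3076 - 4082*(-1/771) = -747/3076 + 4082/771 = 11980295/2371596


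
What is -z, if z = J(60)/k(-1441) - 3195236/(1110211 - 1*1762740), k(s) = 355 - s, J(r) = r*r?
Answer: -2021937064/292985521 ≈ -6.9012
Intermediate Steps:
J(r) = r²
z = 2021937064/292985521 (z = 60²/(355 - 1*(-1441)) - 3195236/(1110211 - 1*1762740) = 3600/(355 + 1441) - 3195236/(1110211 - 1762740) = 3600/1796 - 3195236/(-652529) = 3600*(1/1796) - 3195236*(-1/652529) = 900/449 + 3195236/652529 = 2021937064/292985521 ≈ 6.9012)
-z = -1*2021937064/292985521 = -2021937064/292985521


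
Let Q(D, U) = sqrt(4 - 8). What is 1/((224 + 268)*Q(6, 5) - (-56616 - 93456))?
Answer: 6253/938440560 - 41*I/938440560 ≈ 6.6632e-6 - 4.369e-8*I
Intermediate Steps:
Q(D, U) = 2*I (Q(D, U) = sqrt(-4) = 2*I)
1/((224 + 268)*Q(6, 5) - (-56616 - 93456)) = 1/((224 + 268)*(2*I) - (-56616 - 93456)) = 1/(492*(2*I) - 1*(-150072)) = 1/(984*I + 150072) = 1/(150072 + 984*I) = (150072 - 984*I)/22522573440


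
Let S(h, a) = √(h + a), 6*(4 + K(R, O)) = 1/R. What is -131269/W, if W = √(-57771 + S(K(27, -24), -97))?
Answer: -393807*√2/√(-1039878 + I*√32722) ≈ -0.047502 + 546.14*I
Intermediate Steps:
K(R, O) = -4 + 1/(6*R)
S(h, a) = √(a + h)
W = √(-57771 + I*√32722/18) (W = √(-57771 + √(-97 + (-4 + (⅙)/27))) = √(-57771 + √(-97 + (-4 + (⅙)*(1/27)))) = √(-57771 + √(-97 + (-4 + 1/162))) = √(-57771 + √(-97 - 647/162)) = √(-57771 + √(-16361/162)) = √(-57771 + I*√32722/18) ≈ 0.021 + 240.36*I)
-131269/W = -131269*6/√(-2079756 + 2*I*√32722) = -787614/√(-2079756 + 2*I*√32722)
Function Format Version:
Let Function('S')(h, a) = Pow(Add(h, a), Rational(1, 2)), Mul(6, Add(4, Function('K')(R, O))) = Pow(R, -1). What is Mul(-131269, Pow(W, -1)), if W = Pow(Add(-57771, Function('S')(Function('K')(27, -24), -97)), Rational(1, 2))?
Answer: Mul(-393807, Pow(2, Rational(1, 2)), Pow(Add(-1039878, Mul(I, Pow(32722, Rational(1, 2)))), Rational(-1, 2))) ≈ Add(-0.047502, Mul(546.14, I))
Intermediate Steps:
Function('K')(R, O) = Add(-4, Mul(Rational(1, 6), Pow(R, -1)))
Function('S')(h, a) = Pow(Add(a, h), Rational(1, 2))
W = Pow(Add(-57771, Mul(Rational(1, 18), I, Pow(32722, Rational(1, 2)))), Rational(1, 2)) (W = Pow(Add(-57771, Pow(Add(-97, Add(-4, Mul(Rational(1, 6), Pow(27, -1)))), Rational(1, 2))), Rational(1, 2)) = Pow(Add(-57771, Pow(Add(-97, Add(-4, Mul(Rational(1, 6), Rational(1, 27)))), Rational(1, 2))), Rational(1, 2)) = Pow(Add(-57771, Pow(Add(-97, Add(-4, Rational(1, 162))), Rational(1, 2))), Rational(1, 2)) = Pow(Add(-57771, Pow(Add(-97, Rational(-647, 162)), Rational(1, 2))), Rational(1, 2)) = Pow(Add(-57771, Pow(Rational(-16361, 162), Rational(1, 2))), Rational(1, 2)) = Pow(Add(-57771, Mul(Rational(1, 18), I, Pow(32722, Rational(1, 2)))), Rational(1, 2)) ≈ Add(0.021, Mul(240.36, I)))
Mul(-131269, Pow(W, -1)) = Mul(-131269, Pow(Mul(Rational(1, 6), Pow(Add(-2079756, Mul(2, I, Pow(32722, Rational(1, 2)))), Rational(1, 2))), -1)) = Mul(-131269, Mul(6, Pow(Add(-2079756, Mul(2, I, Pow(32722, Rational(1, 2)))), Rational(-1, 2)))) = Mul(-787614, Pow(Add(-2079756, Mul(2, I, Pow(32722, Rational(1, 2)))), Rational(-1, 2)))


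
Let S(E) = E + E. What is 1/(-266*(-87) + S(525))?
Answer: 1/24192 ≈ 4.1336e-5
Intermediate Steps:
S(E) = 2*E
1/(-266*(-87) + S(525)) = 1/(-266*(-87) + 2*525) = 1/(23142 + 1050) = 1/24192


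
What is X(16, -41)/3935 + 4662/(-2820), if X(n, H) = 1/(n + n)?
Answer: -9783937/5918240 ≈ -1.6532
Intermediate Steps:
X(n, H) = 1/(2*n)
X(16, -41)/3935 + 4662/(-2820) = ((1/2)/16)/3935 + 4662/(-2820) = ((1/2)*(1/16))*(1/3935) + 4662*(-1/2820) = (1/32)*(1/3935) - 777/470 = 1/125920 - 777/470 = -9783937/5918240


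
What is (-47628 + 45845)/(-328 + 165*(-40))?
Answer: 1783/6928 ≈ 0.25736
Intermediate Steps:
(-47628 + 45845)/(-328 + 165*(-40)) = -1783/(-328 - 6600) = -1783/(-6928) = -1783*(-1/6928) = 1783/6928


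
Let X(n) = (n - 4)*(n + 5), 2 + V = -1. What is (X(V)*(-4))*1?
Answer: 56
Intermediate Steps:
V = -3 (V = -2 - 1 = -3)
X(n) = (-4 + n)*(5 + n)
(X(V)*(-4))*1 = ((-20 - 3 + (-3)**2)*(-4))*1 = ((-20 - 3 + 9)*(-4))*1 = -14*(-4)*1 = 56*1 = 56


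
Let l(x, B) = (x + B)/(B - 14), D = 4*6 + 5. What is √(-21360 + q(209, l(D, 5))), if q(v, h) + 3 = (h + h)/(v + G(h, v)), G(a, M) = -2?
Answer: I*√915384751/207 ≈ 146.16*I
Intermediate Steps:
D = 29 (D = 24 + 5 = 29)
l(x, B) = (B + x)/(-14 + B)
q(v, h) = -3 + 2*h/(-2 + v) (q(v, h) = -3 + (h + h)/(v - 2) = -3 + (2*h)/(-2 + v) = -3 + 2*h/(-2 + v))
√(-21360 + q(209, l(D, 5))) = √(-21360 + (6 - 3*209 + 2*((5 + 29)/(-14 + 5)))/(-2 + 209)) = √(-21360 + (6 - 627 + 2*(34/(-9)))/207) = √(-21360 + (6 - 627 + 2*(-⅑*34))/207) = √(-21360 + (6 - 627 + 2*(-34/9))/207) = √(-21360 + (6 - 627 - 68/9)/207) = √(-21360 + (1/207)*(-5657/9)) = √(-21360 - 5657/1863) = √(-39799337/1863) = I*√915384751/207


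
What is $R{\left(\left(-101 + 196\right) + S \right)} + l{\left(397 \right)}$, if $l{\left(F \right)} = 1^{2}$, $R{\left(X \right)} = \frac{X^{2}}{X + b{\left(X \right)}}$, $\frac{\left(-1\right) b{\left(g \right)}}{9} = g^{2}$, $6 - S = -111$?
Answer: $\frac{1695}{1907} \approx 0.88883$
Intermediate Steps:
$S = 117$ ($S = 6 - -111 = 6 + 111 = 117$)
$b{\left(g \right)} = - 9 g^{2}$
$R{\left(X \right)} = \frac{X^{2}}{X - 9 X^{2}}$
$l{\left(F \right)} = 1$
$R{\left(\left(-101 + 196\right) + S \right)} + l{\left(397 \right)} = - \frac{\left(-101 + 196\right) + 117}{-1 + 9 \left(\left(-101 + 196\right) + 117\right)} + 1 = - \frac{95 + 117}{-1 + 9 \left(95 + 117\right)} + 1 = \left(-1\right) 212 \frac{1}{-1 + 9 \cdot 212} + 1 = \left(-1\right) 212 \frac{1}{-1 + 1908} + 1 = \left(-1\right) 212 \cdot \frac{1}{1907} + 1 = - \frac{212}{1907} + 1 = \frac{1695}{1907}$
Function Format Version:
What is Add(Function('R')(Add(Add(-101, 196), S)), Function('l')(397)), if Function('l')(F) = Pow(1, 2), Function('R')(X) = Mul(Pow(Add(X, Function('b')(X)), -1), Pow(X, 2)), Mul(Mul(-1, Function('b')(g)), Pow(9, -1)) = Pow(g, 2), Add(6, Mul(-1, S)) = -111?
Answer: Rational(1695, 1907) ≈ 0.88883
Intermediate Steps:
S = 117 (S = Add(6, Mul(-1, -111)) = Add(6, 111) = 117)
Function('b')(g) = Mul(-9, Pow(g, 2))
Function('R')(X) = Mul(Pow(X, 2), Pow(Add(X, Mul(-9, Pow(X, 2))), -1)) (Function('R')(X) = Mul(Pow(Add(X, Mul(-9, Pow(X, 2))), -1), Pow(X, 2)) = Mul(Pow(X, 2), Pow(Add(X, Mul(-9, Pow(X, 2))), -1)))
Function('l')(F) = 1
Add(Function('R')(Add(Add(-101, 196), S)), Function('l')(397)) = Add(Mul(-1, Add(Add(-101, 196), 117), Pow(Add(-1, Mul(9, Add(Add(-101, 196), 117))), -1)), 1) = Add(Mul(-1, Add(95, 117), Pow(Add(-1, Mul(9, Add(95, 117))), -1)), 1) = Add(Mul(-1, 212, Pow(Add(-1, Mul(9, 212)), -1)), 1) = Add(Mul(-1, 212, Pow(Add(-1, 1908), -1)), 1) = Add(Mul(-1, 212, Pow(1907, -1)), 1) = Add(Mul(-1, 212, Rational(1, 1907)), 1) = Add(Rational(-212, 1907), 1) = Rational(1695, 1907)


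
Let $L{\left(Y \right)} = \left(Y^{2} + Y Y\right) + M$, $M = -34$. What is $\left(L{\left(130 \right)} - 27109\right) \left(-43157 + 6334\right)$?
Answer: $-245130711$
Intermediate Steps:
$L{\left(Y \right)} = -34 + 2 Y^{2}$ ($L{\left(Y \right)} = \left(Y^{2} + Y Y\right) - 34 = \left(Y^{2} + Y^{2}\right) - 34 = 2 Y^{2} - 34 = -34 + 2 Y^{2}$)
$\left(L{\left(130 \right)} - 27109\right) \left(-43157 + 6334\right) = \left(\left(-34 + 2 \cdot 130^{2}\right) - 27109\right) \left(-43157 + 6334\right) = \left(\left(-34 + 2 \cdot 16900\right) - 27109\right) \left(-36823\right) = \left(\left(-34 + 33800\right) - 27109\right) \left(-36823\right) = \left(33766 - 27109\right) \left(-36823\right) = 6657 \left(-36823\right) = -245130711$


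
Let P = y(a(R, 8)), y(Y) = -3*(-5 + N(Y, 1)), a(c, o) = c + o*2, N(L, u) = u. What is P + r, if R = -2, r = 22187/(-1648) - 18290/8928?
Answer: -13021/3708 ≈ -3.5116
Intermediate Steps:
r = -57517/3708 (r = 22187*(-1/1648) - 18290*1/8928 = -22187/1648 - 295/144 = -57517/3708 ≈ -15.512)
a(c, o) = c + 2*o
y(Y) = 12 (y(Y) = -3*(-5 + 1) = -3*(-4) = 12)
P = 12
P + r = 12 - 57517/3708 = -13021/3708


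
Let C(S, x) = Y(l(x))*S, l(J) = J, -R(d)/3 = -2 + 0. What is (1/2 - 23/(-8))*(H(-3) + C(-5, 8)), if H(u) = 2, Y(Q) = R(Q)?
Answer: -189/2 ≈ -94.500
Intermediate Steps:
R(d) = 6 (R(d) = -3*(-2 + 0) = -3*(-2) = 6)
Y(Q) = 6
C(S, x) = 6*S
(1/2 - 23/(-8))*(H(-3) + C(-5, 8)) = (1/2 - 23/(-8))*(2 + 6*(-5)) = (1*(1/2) - 23*(-1/8))*(2 - 30) = (1/2 + 23/8)*(-28) = (27/8)*(-28) = -189/2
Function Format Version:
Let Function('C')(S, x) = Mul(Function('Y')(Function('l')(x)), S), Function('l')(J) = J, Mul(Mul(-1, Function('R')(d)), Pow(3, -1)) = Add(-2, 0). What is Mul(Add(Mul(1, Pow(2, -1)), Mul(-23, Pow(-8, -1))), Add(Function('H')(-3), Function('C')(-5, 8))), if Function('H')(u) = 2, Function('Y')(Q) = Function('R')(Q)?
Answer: Rational(-189, 2) ≈ -94.500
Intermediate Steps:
Function('R')(d) = 6 (Function('R')(d) = Mul(-3, Add(-2, 0)) = Mul(-3, -2) = 6)
Function('Y')(Q) = 6
Function('C')(S, x) = Mul(6, S)
Mul(Add(Mul(1, Pow(2, -1)), Mul(-23, Pow(-8, -1))), Add(Function('H')(-3), Function('C')(-5, 8))) = Mul(Add(Mul(1, Pow(2, -1)), Mul(-23, Pow(-8, -1))), Add(2, Mul(6, -5))) = Mul(Add(Mul(1, Rational(1, 2)), Mul(-23, Rational(-1, 8))), Add(2, -30)) = Mul(Add(Rational(1, 2), Rational(23, 8)), -28) = Mul(Rational(27, 8), -28) = Rational(-189, 2)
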